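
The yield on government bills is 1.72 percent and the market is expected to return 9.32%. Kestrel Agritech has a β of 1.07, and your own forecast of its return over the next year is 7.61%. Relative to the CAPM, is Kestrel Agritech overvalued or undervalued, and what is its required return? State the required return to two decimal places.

Overvalued; required return 9.85%

MRP = 9.32% − 1.72% = 7.60%
Required return = R_f + β·MRP = 1.72% + 1.07 × 7.60% = 9.85%
Forecast 7.61% < required 9.85% → the stock plots below the SML → overvalued.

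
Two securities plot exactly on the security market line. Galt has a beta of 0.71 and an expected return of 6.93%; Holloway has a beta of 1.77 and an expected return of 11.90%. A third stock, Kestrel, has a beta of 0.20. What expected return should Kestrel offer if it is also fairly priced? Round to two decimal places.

MRP (SML slope) = (11.90% − 6.93%) / (1.77 − 0.71) = 4.97% / 1.06 = 4.6887%
R_f (intercept) = 6.93% − 0.71 × 4.6887% = 3.6010%
E(R_Kestrel) = R_f + β × MRP = 3.6010% + 0.20 × 4.6887% = 4.54%

4.54%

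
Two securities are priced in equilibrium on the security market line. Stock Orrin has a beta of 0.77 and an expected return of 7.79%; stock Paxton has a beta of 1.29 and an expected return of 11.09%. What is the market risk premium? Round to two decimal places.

Both satisfy E(R) = R_f + β·MRP, so the slope of the SML is
MRP = (11.09% − 7.79%) / (1.29 − 0.77) = 3.30% / 0.52 = 6.3462%

6.35%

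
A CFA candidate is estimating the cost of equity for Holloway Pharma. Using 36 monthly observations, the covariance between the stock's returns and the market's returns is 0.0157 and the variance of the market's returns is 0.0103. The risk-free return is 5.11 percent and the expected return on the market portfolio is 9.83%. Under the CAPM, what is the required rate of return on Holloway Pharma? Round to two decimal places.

12.30%

β = Cov(R_i, R_m) / Var(R_m) = 0.0157 / 0.0103 = 1.5243
MRP = 9.83% − 5.11% = 4.72%
E(R) = R_f + β × MRP = 5.11% + 1.5243 × 4.72% = 12.30%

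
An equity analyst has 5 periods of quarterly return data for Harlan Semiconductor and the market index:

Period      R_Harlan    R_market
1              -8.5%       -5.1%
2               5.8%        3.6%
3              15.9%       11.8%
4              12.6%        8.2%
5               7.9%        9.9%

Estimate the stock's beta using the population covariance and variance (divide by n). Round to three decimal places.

1.328

Mean R_i = (-8.5 + 5.8 + 15.9 + 12.6 + 7.9) / 5 = 6.7400%
Mean R_m = (-5.1 + 3.6 + 11.8 + 8.2 + 9.9) / 5 = 5.6800%
Σ(R_i − R̄_i)(R_m − R̄_m) = 241.9640  ⇒  Cov = 241.9640 / 5 = 48.3928
Σ(R_m − R̄_m)² = 182.1480  ⇒  Var(R_m) = 182.1480 / 5 = 36.4296
β = Cov / Var(R_m) = 48.3928 / 36.4296 = 1.3284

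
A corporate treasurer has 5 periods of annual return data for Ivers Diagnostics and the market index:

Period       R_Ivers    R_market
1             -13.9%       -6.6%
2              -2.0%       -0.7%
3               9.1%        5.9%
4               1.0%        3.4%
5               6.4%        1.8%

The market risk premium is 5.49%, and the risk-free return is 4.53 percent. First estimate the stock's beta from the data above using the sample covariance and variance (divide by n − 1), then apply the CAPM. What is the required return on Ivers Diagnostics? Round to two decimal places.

14.29%

Mean R_i = (-13.9 − 2.0 + 9.1 + 1.0 + 6.4) / 5 = 0.1200%
Mean R_m = (-6.6 − 0.7 + 5.9 + 3.4 + 1.8) / 5 = 0.7600%
Σ(R_i − R̄_i)(R_m − R̄_m) = 161.2940  ⇒  Cov = 161.2940 / 4 = 40.3235
Σ(R_m − R̄_m)² = 90.7720  ⇒  Var(R_m) = 90.7720 / 4 = 22.6930
β = Cov / Var(R_m) = 40.3235 / 22.6930 = 1.7769
E(R) = R_f + β × MRP = 4.53% + 1.7769 × 5.49% = 14.29%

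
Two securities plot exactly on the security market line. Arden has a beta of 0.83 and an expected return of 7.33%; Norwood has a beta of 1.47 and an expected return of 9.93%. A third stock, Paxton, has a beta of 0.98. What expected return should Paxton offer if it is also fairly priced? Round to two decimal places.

7.94%

MRP (SML slope) = (9.93% − 7.33%) / (1.47 − 0.83) = 2.60% / 0.64 = 4.0625%
R_f (intercept) = 7.33% − 0.83 × 4.0625% = 3.9581%
E(R_Paxton) = R_f + β × MRP = 3.9581% + 0.98 × 4.0625% = 7.94%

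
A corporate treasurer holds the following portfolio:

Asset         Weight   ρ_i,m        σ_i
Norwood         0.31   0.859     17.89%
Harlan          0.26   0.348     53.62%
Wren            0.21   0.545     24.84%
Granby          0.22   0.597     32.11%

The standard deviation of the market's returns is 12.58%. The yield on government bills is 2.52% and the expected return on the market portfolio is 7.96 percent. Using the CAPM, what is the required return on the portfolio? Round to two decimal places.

9.73%

β_Norwood = 0.859 × 17.89% / 12.58% = 1.2216
β_Harlan = 0.348 × 53.62% / 12.58% = 1.4833
β_Wren = 0.545 × 24.84% / 12.58% = 1.0761
β_Granby = 0.597 × 32.11% / 12.58% = 1.5238
β_P = Σ w_i β_i = 0.31×1.2216 + 0.26×1.4833 + 0.21×1.0761 + 0.22×1.5238 = 1.3256
MRP = 7.96% − 2.52% = 5.44%
E(R_P) = R_f + β_P × MRP = 2.52% + 1.3256 × 5.44% = 9.73%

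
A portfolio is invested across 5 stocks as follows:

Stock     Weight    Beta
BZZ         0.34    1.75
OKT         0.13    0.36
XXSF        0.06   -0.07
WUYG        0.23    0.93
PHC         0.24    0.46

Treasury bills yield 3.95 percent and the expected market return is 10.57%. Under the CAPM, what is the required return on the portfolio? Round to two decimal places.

10.32%

β_P = Σ w_i β_i = 0.34×1.75 + 0.13×0.36 + 0.06×-0.07 + 0.23×0.93 + 0.24×0.46 = 0.9619
MRP = 10.57% − 3.95% = 6.62%
E(R_P) = R_f + β_P × MRP = 3.95% + 0.9619 × 6.62% = 10.32%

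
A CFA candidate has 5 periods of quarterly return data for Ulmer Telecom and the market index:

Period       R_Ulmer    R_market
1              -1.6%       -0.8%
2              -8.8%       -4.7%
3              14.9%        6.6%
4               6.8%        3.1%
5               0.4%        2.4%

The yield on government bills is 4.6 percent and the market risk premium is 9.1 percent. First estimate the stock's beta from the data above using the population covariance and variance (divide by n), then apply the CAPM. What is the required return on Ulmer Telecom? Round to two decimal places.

Mean R_i = (-1.6 − 8.8 + 14.9 + 6.8 + 0.4) / 5 = 2.3400%
Mean R_m = (-0.8 − 4.7 + 6.6 + 3.1 + 2.4) / 5 = 1.3200%
Σ(R_i − R̄_i)(R_m − R̄_m) = 147.5760  ⇒  Cov = 147.5760 / 5 = 29.5152
Σ(R_m − R̄_m)² = 72.9480  ⇒  Var(R_m) = 72.9480 / 5 = 14.5896
β = Cov / Var(R_m) = 29.5152 / 14.5896 = 2.0230
E(R) = R_f + β × MRP = 4.6% + 2.0230 × 9.1% = 23.01%

23.01%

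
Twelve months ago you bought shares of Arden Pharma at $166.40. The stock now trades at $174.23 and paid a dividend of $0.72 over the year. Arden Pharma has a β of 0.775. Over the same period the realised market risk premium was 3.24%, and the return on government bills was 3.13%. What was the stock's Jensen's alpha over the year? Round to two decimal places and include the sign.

-0.50%

Realised HPR = (P1 + D1 − P0) / P0 = (174.23 + 0.72 − 166.40) / 166.40 = 8.55 / 166.40 = 5.1382%
CAPM required = R_f + β·MRP = 3.13% + 0.775 × 3.24% = 5.64100%
α = realised − required = 5.1382% − 5.64100% = -0.50%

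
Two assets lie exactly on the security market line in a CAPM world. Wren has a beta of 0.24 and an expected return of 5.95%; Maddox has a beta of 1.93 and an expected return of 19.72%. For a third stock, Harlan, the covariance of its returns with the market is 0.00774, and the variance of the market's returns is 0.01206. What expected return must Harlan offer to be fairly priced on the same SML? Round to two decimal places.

MRP = (19.72% − 5.95%) / (1.93 − 0.24) = 8.1479%
R_f = 5.95% − 0.24 × 8.1479% = 3.9945%
β_Harlan = Cov / Var(R_m) = 0.00774 / 0.01206 = 0.6418
E(R_Harlan) = R_f + β × MRP = 3.9945% + 0.6418 × 8.1479% = 9.22%

9.22%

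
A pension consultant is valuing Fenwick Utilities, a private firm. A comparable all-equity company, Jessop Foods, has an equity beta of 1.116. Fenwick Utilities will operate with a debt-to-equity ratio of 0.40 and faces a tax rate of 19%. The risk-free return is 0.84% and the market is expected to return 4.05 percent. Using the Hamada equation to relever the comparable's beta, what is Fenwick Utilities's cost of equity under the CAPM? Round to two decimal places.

β_L = β_U × [1 + (1 − t)(D/E)] = 1.116 × [1 + (1 − 0.19) × 0.40]
    = 1.116 × [1 + 0.81 × 0.40] = 1.116 × 1.3240 = 1.4776
MRP = 4.05% − 0.84% = 3.21%
E(R) = R_f + β_L × MRP = 0.84% + 1.4776 × 3.21% = 5.58%

5.58%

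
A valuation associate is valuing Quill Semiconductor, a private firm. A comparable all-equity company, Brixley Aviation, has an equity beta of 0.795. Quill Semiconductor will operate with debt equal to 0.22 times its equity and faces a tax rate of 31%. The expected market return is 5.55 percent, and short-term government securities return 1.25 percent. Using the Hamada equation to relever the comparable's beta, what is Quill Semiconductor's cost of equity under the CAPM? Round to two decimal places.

β_L = β_U × [1 + (1 − t)(D/E)] = 0.795 × [1 + (1 − 0.31) × 0.22]
    = 0.795 × [1 + 0.69 × 0.22] = 0.795 × 1.1518 = 0.9157
MRP = 5.55% − 1.25% = 4.30%
E(R) = R_f + β_L × MRP = 1.25% + 0.9157 × 4.30% = 5.19%

5.19%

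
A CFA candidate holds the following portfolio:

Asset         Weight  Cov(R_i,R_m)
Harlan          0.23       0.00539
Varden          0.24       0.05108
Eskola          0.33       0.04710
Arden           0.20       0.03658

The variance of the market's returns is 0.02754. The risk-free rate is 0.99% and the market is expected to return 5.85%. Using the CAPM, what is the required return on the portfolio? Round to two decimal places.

7.41%

β_Harlan = 0.00539 / 0.02754 = 0.1957
β_Varden = 0.05108 / 0.02754 = 1.8548
β_Eskola = 0.04710 / 0.02754 = 1.7102
β_Arden = 0.03658 / 0.02754 = 1.3282
β_P = Σ w_i β_i = 0.23×0.1957 + 0.24×1.8548 + 0.33×1.7102 + 0.20×1.3282 = 1.3202
MRP = 5.85% − 0.99% = 4.86%
E(R_P) = R_f + β_P × MRP = 0.99% + 1.3202 × 4.86% = 7.41%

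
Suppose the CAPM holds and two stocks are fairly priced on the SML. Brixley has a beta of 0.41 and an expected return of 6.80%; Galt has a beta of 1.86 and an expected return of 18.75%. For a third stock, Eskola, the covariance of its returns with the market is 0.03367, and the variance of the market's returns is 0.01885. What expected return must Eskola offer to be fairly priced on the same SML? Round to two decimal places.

18.14%

MRP = (18.75% − 6.80%) / (1.86 − 0.41) = 8.2414%
R_f = 6.80% − 0.41 × 8.2414% = 3.4210%
β_Eskola = Cov / Var(R_m) = 0.03367 / 0.01885 = 1.7862
E(R_Eskola) = R_f + β × MRP = 3.4210% + 1.7862 × 8.2414% = 18.14%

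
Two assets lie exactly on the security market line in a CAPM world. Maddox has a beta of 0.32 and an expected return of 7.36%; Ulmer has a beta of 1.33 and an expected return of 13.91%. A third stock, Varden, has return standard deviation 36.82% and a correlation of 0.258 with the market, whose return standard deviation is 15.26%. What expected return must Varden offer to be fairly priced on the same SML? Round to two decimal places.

9.32%

MRP = (13.91% − 7.36%) / (1.33 − 0.32) = 6.4851%
R_f = 7.36% − 0.32 × 6.4851% = 5.2848%
β_Varden = ρ·σ_i/σ_m = 0.258 × 36.82 / 15.26 = 0.6225
E(R_Varden) = R_f + β × MRP = 5.2848% + 0.6225 × 6.4851% = 9.32%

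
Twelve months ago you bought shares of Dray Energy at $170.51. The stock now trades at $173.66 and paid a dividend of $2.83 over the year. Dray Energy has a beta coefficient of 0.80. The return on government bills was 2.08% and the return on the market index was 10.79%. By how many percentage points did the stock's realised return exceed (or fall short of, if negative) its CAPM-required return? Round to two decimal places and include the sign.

Realised HPR = (P1 + D1 − P0) / P0 = (173.66 + 2.83 − 170.51) / 170.51 = 5.98 / 170.51 = 3.5071%
MRP = 10.79% − 2.08% = 8.71%
CAPM required = R_f + β·MRP = 2.08% + 0.80 × 8.71% = 9.0480%
α = realised − required = 3.5071% − 9.0480% = -5.54%

-5.54%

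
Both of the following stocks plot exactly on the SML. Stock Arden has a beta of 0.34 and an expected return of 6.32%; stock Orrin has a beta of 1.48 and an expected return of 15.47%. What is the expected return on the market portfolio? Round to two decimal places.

Both satisfy E(R) = R_f + β·MRP, so the slope of the SML is
MRP = (15.47% − 6.32%) / (1.48 − 0.34) = 9.15% / 1.14 = 8.0263%
R_f = E(R_Arden) − β_Arden·MRP = 6.32% − 0.34 × 8.0263% = 3.5911%
E(R_m) = R_f + MRP = 3.5911% + 8.0263% = 11.62%

11.62%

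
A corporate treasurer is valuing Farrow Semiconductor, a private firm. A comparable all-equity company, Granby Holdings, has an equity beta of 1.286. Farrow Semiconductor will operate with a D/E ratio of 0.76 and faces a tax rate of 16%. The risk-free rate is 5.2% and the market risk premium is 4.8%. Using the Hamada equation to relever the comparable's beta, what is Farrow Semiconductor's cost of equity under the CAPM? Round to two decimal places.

β_L = β_U × [1 + (1 − t)(D/E)] = 1.286 × [1 + (1 − 0.16) × 0.76]
    = 1.286 × [1 + 0.84 × 0.76] = 1.286 × 1.6384 = 2.1070
E(R) = R_f + β_L × MRP = 5.2% + 2.1070 × 4.8% = 15.31%

15.31%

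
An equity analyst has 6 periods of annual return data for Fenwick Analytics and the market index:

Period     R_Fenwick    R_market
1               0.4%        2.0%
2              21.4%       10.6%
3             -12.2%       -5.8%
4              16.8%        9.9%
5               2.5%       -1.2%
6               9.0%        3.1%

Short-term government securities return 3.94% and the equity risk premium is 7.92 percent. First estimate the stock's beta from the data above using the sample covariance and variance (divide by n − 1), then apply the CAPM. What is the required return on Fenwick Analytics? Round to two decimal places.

18.57%

Mean R_i = (0.4 + 21.4 − 12.2 + 16.8 + 2.5 + 9.0) / 6 = 6.3167%
Mean R_m = (2.0 + 10.6 − 5.8 + 9.9 − 1.2 + 3.1) / 6 = 3.1000%
Σ(R_i − R̄_i)(R_m − R̄_m) = 372.1300  ⇒  Cov = 372.1300 / 5 = 74.4260
Σ(R_m − R̄_m)² = 201.4000  ⇒  Var(R_m) = 201.4000 / 5 = 40.2800
β = Cov / Var(R_m) = 74.4260 / 40.2800 = 1.8477
E(R) = R_f + β × MRP = 3.94% + 1.8477 × 7.92% = 18.57%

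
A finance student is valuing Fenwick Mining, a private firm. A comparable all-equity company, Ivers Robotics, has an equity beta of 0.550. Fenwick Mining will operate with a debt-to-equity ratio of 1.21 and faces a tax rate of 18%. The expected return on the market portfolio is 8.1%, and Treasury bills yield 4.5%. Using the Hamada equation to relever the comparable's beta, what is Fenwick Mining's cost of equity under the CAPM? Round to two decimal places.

β_L = β_U × [1 + (1 − t)(D/E)] = 0.550 × [1 + (1 − 0.18) × 1.21]
    = 0.550 × [1 + 0.82 × 1.21] = 0.550 × 1.9922 = 1.0957
MRP = 8.1% − 4.5% = 3.60%
E(R) = R_f + β_L × MRP = 4.5% + 1.0957 × 3.6% = 8.44%

8.44%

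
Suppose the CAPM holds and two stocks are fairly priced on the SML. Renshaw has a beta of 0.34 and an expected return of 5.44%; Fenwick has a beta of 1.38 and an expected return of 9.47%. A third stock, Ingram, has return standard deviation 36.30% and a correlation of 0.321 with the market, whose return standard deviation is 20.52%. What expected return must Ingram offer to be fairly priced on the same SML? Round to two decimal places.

6.32%

MRP = (9.47% − 5.44%) / (1.38 − 0.34) = 3.8750%
R_f = 5.44% − 0.34 × 3.8750% = 4.1225%
β_Ingram = ρ·σ_i/σ_m = 0.321 × 36.30 / 20.52 = 0.5679
E(R_Ingram) = R_f + β × MRP = 4.1225% + 0.5679 × 3.8750% = 6.32%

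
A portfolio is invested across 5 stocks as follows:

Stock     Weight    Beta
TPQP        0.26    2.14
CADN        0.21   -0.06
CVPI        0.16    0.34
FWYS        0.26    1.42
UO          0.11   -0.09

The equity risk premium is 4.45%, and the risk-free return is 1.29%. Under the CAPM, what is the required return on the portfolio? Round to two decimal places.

5.55%

β_P = Σ w_i β_i = 0.26×2.14 + 0.21×-0.06 + 0.16×0.34 + 0.26×1.42 + 0.11×-0.09 = 0.9575
E(R_P) = R_f + β_P × MRP = 1.29% + 0.9575 × 4.45% = 5.55%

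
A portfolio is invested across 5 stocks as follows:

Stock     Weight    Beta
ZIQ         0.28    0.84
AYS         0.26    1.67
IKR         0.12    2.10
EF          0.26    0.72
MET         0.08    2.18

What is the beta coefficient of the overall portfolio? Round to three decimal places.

1.283

β_P = Σ w_i β_i = 0.28×0.84 + 0.26×1.67 + 0.12×2.10 + 0.26×0.72 + 0.08×2.18 = 1.2830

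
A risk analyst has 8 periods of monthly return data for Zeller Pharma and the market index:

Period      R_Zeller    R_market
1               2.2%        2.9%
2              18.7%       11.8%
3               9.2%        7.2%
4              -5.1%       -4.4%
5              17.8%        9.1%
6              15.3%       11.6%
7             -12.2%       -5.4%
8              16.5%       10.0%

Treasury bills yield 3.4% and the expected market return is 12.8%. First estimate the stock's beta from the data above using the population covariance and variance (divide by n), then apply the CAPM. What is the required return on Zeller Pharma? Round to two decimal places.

18.83%

Mean R_i = (2.2 + 18.7 + 9.2 − 5.1 + 17.8 + 15.3 − 12.2 + 16.5) / 8 = 7.8000%
Mean R_m = (2.9 + 11.8 + 7.2 − 4.4 + 9.1 + 11.6 − 5.4 + 10.0) / 8 = 5.3500%
Σ(R_i − R̄_i)(R_m − R̄_m) = 552.2200  ⇒  Cov = 552.2200 / 8 = 69.0275
Σ(R_m − R̄_m)² = 336.4000  ⇒  Var(R_m) = 336.4000 / 8 = 42.0500
β = Cov / Var(R_m) = 69.0275 / 42.0500 = 1.6416
MRP = 12.8% − 3.4% = 9.40%
E(R) = R_f + β × MRP = 3.4% + 1.6416 × 9.4% = 18.83%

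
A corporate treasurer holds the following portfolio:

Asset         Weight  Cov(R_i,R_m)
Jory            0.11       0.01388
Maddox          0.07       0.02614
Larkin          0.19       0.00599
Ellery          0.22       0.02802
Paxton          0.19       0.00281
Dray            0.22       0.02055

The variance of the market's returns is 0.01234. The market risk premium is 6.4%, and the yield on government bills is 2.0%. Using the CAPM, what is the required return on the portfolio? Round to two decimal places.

β_Jory = 0.01388 / 0.01234 = 1.1248
β_Maddox = 0.02614 / 0.01234 = 2.1183
β_Larkin = 0.00599 / 0.01234 = 0.4854
β_Ellery = 0.02802 / 0.01234 = 2.2707
β_Paxton = 0.00281 / 0.01234 = 0.2277
β_Dray = 0.02055 / 0.01234 = 1.6653
β_P = Σ w_i β_i = 0.11×1.1248 + 0.07×2.1183 + 0.19×0.4854 + 0.22×2.2707 + 0.19×0.2277 + 0.22×1.6653 = 1.2734
E(R_P) = R_f + β_P × MRP = 2.0% + 1.2734 × 6.4% = 10.15%

10.15%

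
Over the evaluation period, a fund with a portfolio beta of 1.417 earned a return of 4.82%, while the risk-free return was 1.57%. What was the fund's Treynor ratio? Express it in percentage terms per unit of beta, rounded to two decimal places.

2.29%

Treynor = (R_P − R_f) / β_P = (4.82% − 1.57%) / 1.4170 = 3.25% / 1.4170 = 2.29%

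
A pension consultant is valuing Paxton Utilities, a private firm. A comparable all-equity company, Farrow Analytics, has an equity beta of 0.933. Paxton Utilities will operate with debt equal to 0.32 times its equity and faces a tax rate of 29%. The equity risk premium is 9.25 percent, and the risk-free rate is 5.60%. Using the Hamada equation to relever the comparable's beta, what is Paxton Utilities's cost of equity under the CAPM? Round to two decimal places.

β_L = β_U × [1 + (1 − t)(D/E)] = 0.933 × [1 + (1 − 0.29) × 0.32]
    = 0.933 × [1 + 0.71 × 0.32] = 0.933 × 1.2272 = 1.1450
E(R) = R_f + β_L × MRP = 5.60% + 1.1450 × 9.25% = 16.19%

16.19%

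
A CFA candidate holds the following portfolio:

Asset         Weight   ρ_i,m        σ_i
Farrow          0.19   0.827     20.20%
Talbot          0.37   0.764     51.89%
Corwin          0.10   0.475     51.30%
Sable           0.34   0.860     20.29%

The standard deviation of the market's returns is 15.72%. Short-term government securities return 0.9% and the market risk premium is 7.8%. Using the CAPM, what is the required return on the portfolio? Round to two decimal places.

β_Farrow = 0.827 × 20.20% / 15.72% = 1.0627
β_Talbot = 0.764 × 51.89% / 15.72% = 2.5219
β_Corwin = 0.475 × 51.30% / 15.72% = 1.5501
β_Sable = 0.860 × 20.29% / 15.72% = 1.1100
β_P = Σ w_i β_i = 0.19×1.0627 + 0.37×2.5219 + 0.10×1.5501 + 0.34×1.1100 = 1.6674
E(R_P) = R_f + β_P × MRP = 0.9% + 1.6674 × 7.8% = 13.91%

13.91%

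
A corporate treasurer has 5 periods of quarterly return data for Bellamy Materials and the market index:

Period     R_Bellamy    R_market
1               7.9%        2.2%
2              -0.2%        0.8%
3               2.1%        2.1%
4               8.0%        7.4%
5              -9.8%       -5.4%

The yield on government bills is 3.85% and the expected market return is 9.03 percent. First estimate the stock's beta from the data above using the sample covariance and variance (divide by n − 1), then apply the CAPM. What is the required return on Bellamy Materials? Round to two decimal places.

11.42%

Mean R_i = (7.9 − 0.2 + 2.1 + 8.0 − 9.8) / 5 = 1.6000%
Mean R_m = (2.2 + 0.8 + 2.1 + 7.4 − 5.4) / 5 = 1.4200%
Σ(R_i − R̄_i)(R_m − R̄_m) = 122.3900  ⇒  Cov = 122.3900 / 4 = 30.5975
Σ(R_m − R̄_m)² = 83.7280  ⇒  Var(R_m) = 83.7280 / 4 = 20.9320
β = Cov / Var(R_m) = 30.5975 / 20.9320 = 1.4618
MRP = 9.03% − 3.85% = 5.18%
E(R) = R_f + β × MRP = 3.85% + 1.4618 × 5.18% = 11.42%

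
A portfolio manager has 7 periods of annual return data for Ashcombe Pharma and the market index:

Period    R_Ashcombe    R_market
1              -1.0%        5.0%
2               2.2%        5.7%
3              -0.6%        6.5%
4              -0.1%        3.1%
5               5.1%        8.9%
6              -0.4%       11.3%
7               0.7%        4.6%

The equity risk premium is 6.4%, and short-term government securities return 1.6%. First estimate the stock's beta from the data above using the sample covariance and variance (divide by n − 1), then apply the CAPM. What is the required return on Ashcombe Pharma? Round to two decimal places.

2.89%

Mean R_i = (-1.0 + 2.2 − 0.6 − 0.1 + 5.1 − 0.4 + 0.7) / 7 = 0.8429%
Mean R_m = (5.0 + 5.7 + 6.5 + 3.1 + 8.9 + 11.3 + 4.6) / 7 = 6.4429%
Σ(R_i − R̄_i)(R_m − R̄_m) = 9.4071  ⇒  Cov = 9.4071 / 6 = 1.5679
Σ(R_m − R̄_m)² = 46.8371  ⇒  Var(R_m) = 46.8371 / 6 = 7.8062
β = Cov / Var(R_m) = 1.5679 / 7.8062 = 0.2009
E(R) = R_f + β × MRP = 1.6% + 0.2009 × 6.4% = 2.89%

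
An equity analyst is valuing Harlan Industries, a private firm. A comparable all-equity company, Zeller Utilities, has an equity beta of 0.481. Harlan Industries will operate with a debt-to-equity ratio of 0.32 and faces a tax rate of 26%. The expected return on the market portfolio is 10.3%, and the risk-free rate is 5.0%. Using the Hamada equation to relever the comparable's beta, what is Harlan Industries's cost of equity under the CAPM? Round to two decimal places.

8.15%

β_L = β_U × [1 + (1 − t)(D/E)] = 0.481 × [1 + (1 − 0.26) × 0.32]
    = 0.481 × [1 + 0.74 × 0.32] = 0.481 × 1.2368 = 0.5949
MRP = 10.3% − 5.0% = 5.30%
E(R) = R_f + β_L × MRP = 5.0% + 0.5949 × 5.3% = 8.15%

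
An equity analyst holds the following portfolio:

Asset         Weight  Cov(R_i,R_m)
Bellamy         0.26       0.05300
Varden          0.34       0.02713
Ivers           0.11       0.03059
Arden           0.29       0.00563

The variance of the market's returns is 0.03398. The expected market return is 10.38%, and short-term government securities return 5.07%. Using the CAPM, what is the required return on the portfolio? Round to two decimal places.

β_Bellamy = 0.05300 / 0.03398 = 1.5597
β_Varden = 0.02713 / 0.03398 = 0.7984
β_Ivers = 0.03059 / 0.03398 = 0.9002
β_Arden = 0.00563 / 0.03398 = 0.1657
β_P = Σ w_i β_i = 0.26×1.5597 + 0.34×0.7984 + 0.11×0.9002 + 0.29×0.1657 = 0.8241
MRP = 10.38% − 5.07% = 5.31%
E(R_P) = R_f + β_P × MRP = 5.07% + 0.8241 × 5.31% = 9.45%

9.45%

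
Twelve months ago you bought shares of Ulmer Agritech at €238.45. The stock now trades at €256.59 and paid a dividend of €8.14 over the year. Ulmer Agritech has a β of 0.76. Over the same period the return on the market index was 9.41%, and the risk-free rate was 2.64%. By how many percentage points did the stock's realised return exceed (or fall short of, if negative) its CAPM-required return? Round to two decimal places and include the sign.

Realised HPR = (P1 + D1 − P0) / P0 = (256.59 + 8.14 − 238.45) / 238.45 = 26.28 / 238.45 = 11.0212%
MRP = 9.41% − 2.64% = 6.77%
CAPM required = R_f + β·MRP = 2.64% + 0.76 × 6.77% = 7.7852%
α = realised − required = 11.0212% − 7.7852% = +3.24%

+3.24%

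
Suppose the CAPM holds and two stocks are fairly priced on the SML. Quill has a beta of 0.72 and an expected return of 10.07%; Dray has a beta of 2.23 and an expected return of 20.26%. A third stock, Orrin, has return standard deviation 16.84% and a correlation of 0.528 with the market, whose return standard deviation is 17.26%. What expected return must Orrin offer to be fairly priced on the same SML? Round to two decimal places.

8.69%

MRP = (20.26% − 10.07%) / (2.23 − 0.72) = 6.7483%
R_f = 10.07% − 0.72 × 6.7483% = 5.2112%
β_Orrin = ρ·σ_i/σ_m = 0.528 × 16.84 / 17.26 = 0.5152
E(R_Orrin) = R_f + β × MRP = 5.2112% + 0.5152 × 6.7483% = 8.69%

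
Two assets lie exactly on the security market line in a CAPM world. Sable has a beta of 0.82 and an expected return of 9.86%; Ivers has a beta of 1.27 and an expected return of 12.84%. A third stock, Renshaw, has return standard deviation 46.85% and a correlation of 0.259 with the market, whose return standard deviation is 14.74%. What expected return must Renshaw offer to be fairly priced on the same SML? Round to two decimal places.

MRP = (12.84% − 9.86%) / (1.27 − 0.82) = 6.6222%
R_f = 9.86% − 0.82 × 6.6222% = 4.4298%
β_Renshaw = ρ·σ_i/σ_m = 0.259 × 46.85 / 14.74 = 0.8232
E(R_Renshaw) = R_f + β × MRP = 4.4298% + 0.8232 × 6.6222% = 9.88%

9.88%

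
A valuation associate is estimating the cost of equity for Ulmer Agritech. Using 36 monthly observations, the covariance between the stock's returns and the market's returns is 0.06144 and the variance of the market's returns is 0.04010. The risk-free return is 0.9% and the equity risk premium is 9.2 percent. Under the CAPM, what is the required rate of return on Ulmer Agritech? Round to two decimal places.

β = Cov(R_i, R_m) / Var(R_m) = 0.06144 / 0.04010 = 1.5322
E(R) = R_f + β × MRP = 0.9% + 1.5322 × 9.2% = 15.00%

15.00%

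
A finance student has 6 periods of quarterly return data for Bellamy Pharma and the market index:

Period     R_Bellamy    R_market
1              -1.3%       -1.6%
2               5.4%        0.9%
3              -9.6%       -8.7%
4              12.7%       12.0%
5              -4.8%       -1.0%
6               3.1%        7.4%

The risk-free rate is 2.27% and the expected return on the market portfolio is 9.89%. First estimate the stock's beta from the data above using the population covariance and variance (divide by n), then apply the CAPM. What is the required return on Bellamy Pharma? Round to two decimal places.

Mean R_i = (-1.3 + 5.4 − 9.6 + 12.7 − 4.8 + 3.1) / 6 = 0.9167%
Mean R_m = (-1.6 + 0.9 − 8.7 + 12.0 − 1.0 + 7.4) / 6 = 1.5000%
Σ(R_i − R̄_i)(R_m − R̄_m) = 262.3500  ⇒  Cov = 262.3500 / 6 = 43.7250
Σ(R_m − R̄_m)² = 265.3200  ⇒  Var(R_m) = 265.3200 / 6 = 44.2200
β = Cov / Var(R_m) = 43.7250 / 44.2200 = 0.9888
MRP = 9.89% − 2.27% = 7.62%
E(R) = R_f + β × MRP = 2.27% + 0.9888 × 7.62% = 9.80%

9.80%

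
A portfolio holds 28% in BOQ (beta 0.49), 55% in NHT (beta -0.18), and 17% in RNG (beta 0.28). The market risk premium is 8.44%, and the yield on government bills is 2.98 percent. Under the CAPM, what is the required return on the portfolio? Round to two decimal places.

β_P = Σ w_i β_i = 0.28×0.49 + 0.55×-0.18 + 0.17×0.28 = 0.0858
E(R_P) = R_f + β_P × MRP = 2.98% + 0.0858 × 8.44% = 3.70%

3.70%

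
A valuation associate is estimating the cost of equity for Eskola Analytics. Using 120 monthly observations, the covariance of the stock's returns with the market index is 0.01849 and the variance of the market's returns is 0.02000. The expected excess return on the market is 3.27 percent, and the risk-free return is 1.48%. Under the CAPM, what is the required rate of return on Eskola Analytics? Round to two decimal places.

4.50%

β = Cov(R_i, R_m) / Var(R_m) = 0.01849 / 0.02000 = 0.9245
E(R) = R_f + β × MRP = 1.48% + 0.9245 × 3.27% = 4.50%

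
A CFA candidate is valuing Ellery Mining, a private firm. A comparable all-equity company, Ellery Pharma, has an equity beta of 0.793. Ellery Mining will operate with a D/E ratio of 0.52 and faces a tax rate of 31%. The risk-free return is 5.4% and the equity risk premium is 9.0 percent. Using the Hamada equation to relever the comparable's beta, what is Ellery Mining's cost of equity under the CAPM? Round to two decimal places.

β_L = β_U × [1 + (1 − t)(D/E)] = 0.793 × [1 + (1 − 0.31) × 0.52]
    = 0.793 × [1 + 0.69 × 0.52] = 0.793 × 1.3588 = 1.0775
E(R) = R_f + β_L × MRP = 5.4% + 1.0775 × 9.0% = 15.10%

15.10%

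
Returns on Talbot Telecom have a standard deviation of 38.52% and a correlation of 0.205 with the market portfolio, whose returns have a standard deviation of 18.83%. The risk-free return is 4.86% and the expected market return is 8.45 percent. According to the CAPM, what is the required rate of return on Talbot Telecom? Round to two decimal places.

6.37%

β = ρ × σ_i / σ_m = 0.205 × 38.52% / 18.83% = 0.4194
MRP = 8.45% − 4.86% = 3.59%
E(R) = 4.86% + 0.4194 × 3.59% = 6.37%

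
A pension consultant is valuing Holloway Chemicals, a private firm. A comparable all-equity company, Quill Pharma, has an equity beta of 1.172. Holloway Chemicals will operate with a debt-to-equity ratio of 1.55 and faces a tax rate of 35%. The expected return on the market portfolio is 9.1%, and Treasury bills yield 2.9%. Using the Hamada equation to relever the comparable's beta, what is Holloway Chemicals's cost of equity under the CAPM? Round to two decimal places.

17.49%

β_L = β_U × [1 + (1 − t)(D/E)] = 1.172 × [1 + (1 − 0.35) × 1.55]
    = 1.172 × [1 + 0.65 × 1.55] = 1.172 × 2.0075 = 2.3528
MRP = 9.1% − 2.9% = 6.20%
E(R) = R_f + β_L × MRP = 2.9% + 2.3528 × 6.2% = 17.49%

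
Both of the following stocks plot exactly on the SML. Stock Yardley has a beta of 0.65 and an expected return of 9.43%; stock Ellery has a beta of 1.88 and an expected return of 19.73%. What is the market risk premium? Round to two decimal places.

Both satisfy E(R) = R_f + β·MRP, so the slope of the SML is
MRP = (19.73% − 9.43%) / (1.88 − 0.65) = 10.30% / 1.23 = 8.3740%

8.37%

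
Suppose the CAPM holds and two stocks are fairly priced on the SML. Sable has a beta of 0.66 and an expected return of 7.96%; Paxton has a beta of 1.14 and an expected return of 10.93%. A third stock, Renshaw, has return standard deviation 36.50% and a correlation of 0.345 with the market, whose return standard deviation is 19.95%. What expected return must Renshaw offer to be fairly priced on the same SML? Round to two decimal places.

7.78%

MRP = (10.93% − 7.96%) / (1.14 − 0.66) = 6.1875%
R_f = 7.96% − 0.66 × 6.1875% = 3.8763%
β_Renshaw = ρ·σ_i/σ_m = 0.345 × 36.50 / 19.95 = 0.6312
E(R_Renshaw) = R_f + β × MRP = 3.8763% + 0.6312 × 6.1875% = 7.78%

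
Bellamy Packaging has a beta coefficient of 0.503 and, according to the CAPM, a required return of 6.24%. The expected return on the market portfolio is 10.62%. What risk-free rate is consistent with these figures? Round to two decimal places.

E(R) = R_f + β(E(R_m) − R_f) = R_f(1 − β) + β·E(R_m)
6.24% = R_f × (1 − 0.503) + 0.503 × 10.62%
6.24% = R_f × 0.497 + 5.34186%
R_f = (6.24% − 5.34186%) / 0.497 = 1.81%

1.81%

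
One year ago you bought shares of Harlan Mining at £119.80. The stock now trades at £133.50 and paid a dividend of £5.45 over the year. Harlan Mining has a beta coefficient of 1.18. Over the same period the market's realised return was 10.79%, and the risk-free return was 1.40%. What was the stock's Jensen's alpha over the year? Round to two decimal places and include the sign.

Realised HPR = (P1 + D1 − P0) / P0 = (133.50 + 5.45 − 119.80) / 119.80 = 19.15 / 119.80 = 15.9850%
MRP = 10.79% − 1.40% = 9.39%
CAPM required = R_f + β·MRP = 1.40% + 1.18 × 9.39% = 12.4802%
α = realised − required = 15.9850% − 12.4802% = +3.50%

+3.50%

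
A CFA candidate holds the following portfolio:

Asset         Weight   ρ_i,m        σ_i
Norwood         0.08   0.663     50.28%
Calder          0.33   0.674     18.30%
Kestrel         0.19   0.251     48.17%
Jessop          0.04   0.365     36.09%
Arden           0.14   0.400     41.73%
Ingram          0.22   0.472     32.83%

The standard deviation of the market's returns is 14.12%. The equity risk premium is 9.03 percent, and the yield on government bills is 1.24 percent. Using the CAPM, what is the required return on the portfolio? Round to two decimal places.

11.03%

β_Norwood = 0.663 × 50.28% / 14.12% = 2.3609
β_Calder = 0.674 × 18.30% / 14.12% = 0.8735
β_Kestrel = 0.251 × 48.17% / 14.12% = 0.8563
β_Jessop = 0.365 × 36.09% / 14.12% = 0.9329
β_Arden = 0.400 × 41.73% / 14.12% = 1.1822
β_Ingram = 0.472 × 32.83% / 14.12% = 1.0974
β_P = Σ w_i β_i = 0.08×2.3609 + 0.33×0.8735 + 0.19×0.8563 + 0.04×0.9329 + 0.14×1.1822 + 0.22×1.0974 = 1.0841
E(R_P) = R_f + β_P × MRP = 1.24% + 1.0841 × 9.03% = 11.03%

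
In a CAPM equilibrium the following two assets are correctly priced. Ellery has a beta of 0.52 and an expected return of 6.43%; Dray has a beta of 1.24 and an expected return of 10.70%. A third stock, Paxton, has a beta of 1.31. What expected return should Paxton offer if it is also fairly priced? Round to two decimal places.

11.12%

MRP (SML slope) = (10.70% − 6.43%) / (1.24 − 0.52) = 4.27% / 0.72 = 5.9306%
R_f (intercept) = 6.43% − 0.52 × 5.9306% = 3.3461%
E(R_Paxton) = R_f + β × MRP = 3.3461% + 1.31 × 5.9306% = 11.12%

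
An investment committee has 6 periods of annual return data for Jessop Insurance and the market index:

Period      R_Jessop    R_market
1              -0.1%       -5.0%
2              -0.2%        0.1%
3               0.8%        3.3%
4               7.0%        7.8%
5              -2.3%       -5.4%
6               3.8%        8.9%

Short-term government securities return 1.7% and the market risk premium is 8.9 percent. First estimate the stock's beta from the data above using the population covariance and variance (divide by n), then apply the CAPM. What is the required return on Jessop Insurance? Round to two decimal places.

Mean R_i = (-0.1 − 0.2 + 0.8 + 7.0 − 2.3 + 3.8) / 6 = 1.5000%
Mean R_m = (-5.0 + 0.1 + 3.3 + 7.8 − 5.4 + 8.9) / 6 = 1.6167%
Σ(R_i − R̄_i)(R_m − R̄_m) = 89.4100  ⇒  Cov = 89.4100 / 6 = 14.9017
Σ(R_m − R̄_m)² = 189.4283  ⇒  Var(R_m) = 189.4283 / 6 = 31.5714
β = Cov / Var(R_m) = 14.9017 / 31.5714 = 0.4720
E(R) = R_f + β × MRP = 1.7% + 0.4720 × 8.9% = 5.90%

5.90%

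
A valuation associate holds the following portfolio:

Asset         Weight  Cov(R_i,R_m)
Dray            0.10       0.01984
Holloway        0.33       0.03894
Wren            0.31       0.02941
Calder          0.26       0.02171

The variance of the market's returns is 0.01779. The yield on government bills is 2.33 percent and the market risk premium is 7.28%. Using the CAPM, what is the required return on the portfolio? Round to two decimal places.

β_Dray = 0.01984 / 0.01779 = 1.1152
β_Holloway = 0.03894 / 0.01779 = 2.1889
β_Wren = 0.02941 / 0.01779 = 1.6532
β_Calder = 0.02171 / 0.01779 = 1.2203
β_P = Σ w_i β_i = 0.10×1.1152 + 0.33×2.1889 + 0.31×1.6532 + 0.26×1.2203 = 1.6636
E(R_P) = R_f + β_P × MRP = 2.33% + 1.6636 × 7.28% = 14.44%

14.44%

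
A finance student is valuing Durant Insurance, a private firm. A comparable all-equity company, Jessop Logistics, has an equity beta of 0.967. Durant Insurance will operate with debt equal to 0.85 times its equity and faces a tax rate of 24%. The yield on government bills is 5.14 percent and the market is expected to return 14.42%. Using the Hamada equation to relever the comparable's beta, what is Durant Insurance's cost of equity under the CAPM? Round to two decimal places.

19.91%

β_L = β_U × [1 + (1 − t)(D/E)] = 0.967 × [1 + (1 − 0.24) × 0.85]
    = 0.967 × [1 + 0.76 × 0.85] = 0.967 × 1.6460 = 1.5917
MRP = 14.42% − 5.14% = 9.28%
E(R) = R_f + β_L × MRP = 5.14% + 1.5917 × 9.28% = 19.91%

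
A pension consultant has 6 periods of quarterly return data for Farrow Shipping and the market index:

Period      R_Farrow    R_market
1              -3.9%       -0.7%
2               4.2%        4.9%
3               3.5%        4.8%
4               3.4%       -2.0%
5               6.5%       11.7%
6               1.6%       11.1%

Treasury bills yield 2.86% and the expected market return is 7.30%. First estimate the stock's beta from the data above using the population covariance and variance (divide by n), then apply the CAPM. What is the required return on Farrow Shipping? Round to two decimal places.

4.25%

Mean R_i = (-3.9 + 4.2 + 3.5 + 3.4 + 6.5 + 1.6) / 6 = 2.5500%
Mean R_m = (-0.7 + 4.9 + 4.8 − 2.0 + 11.7 + 11.1) / 6 = 4.9667%
Σ(R_i − R̄_i)(R_m − R̄_m) = 51.1300  ⇒  Cov = 51.1300 / 6 = 8.5217
Σ(R_m − R̄_m)² = 163.6333  ⇒  Var(R_m) = 163.6333 / 6 = 27.2722
β = Cov / Var(R_m) = 8.5217 / 27.2722 = 0.3125
MRP = 7.30% − 2.86% = 4.44%
E(R) = R_f + β × MRP = 2.86% + 0.3125 × 4.44% = 4.25%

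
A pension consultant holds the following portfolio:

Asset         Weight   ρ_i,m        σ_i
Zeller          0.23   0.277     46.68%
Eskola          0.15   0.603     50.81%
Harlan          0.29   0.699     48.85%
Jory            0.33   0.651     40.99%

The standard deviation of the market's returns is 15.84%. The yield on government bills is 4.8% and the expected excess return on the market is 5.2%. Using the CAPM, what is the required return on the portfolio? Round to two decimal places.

β_Zeller = 0.277 × 46.68% / 15.84% = 0.8163
β_Eskola = 0.603 × 50.81% / 15.84% = 1.9342
β_Harlan = 0.699 × 48.85% / 15.84% = 2.1557
β_Jory = 0.651 × 40.99% / 15.84% = 1.6846
β_P = Σ w_i β_i = 0.23×0.8163 + 0.15×1.9342 + 0.29×2.1557 + 0.33×1.6846 = 1.6590
E(R_P) = R_f + β_P × MRP = 4.8% + 1.6590 × 5.2% = 13.43%

13.43%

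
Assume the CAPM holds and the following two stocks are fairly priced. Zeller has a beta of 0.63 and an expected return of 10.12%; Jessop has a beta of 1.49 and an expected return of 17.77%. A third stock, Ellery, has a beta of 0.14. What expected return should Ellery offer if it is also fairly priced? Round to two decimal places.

5.76%

MRP (SML slope) = (17.77% − 10.12%) / (1.49 − 0.63) = 7.65% / 0.86 = 8.8953%
R_f (intercept) = 10.12% − 0.63 × 8.8953% = 4.5160%
E(R_Ellery) = R_f + β × MRP = 4.5160% + 0.14 × 8.8953% = 5.76%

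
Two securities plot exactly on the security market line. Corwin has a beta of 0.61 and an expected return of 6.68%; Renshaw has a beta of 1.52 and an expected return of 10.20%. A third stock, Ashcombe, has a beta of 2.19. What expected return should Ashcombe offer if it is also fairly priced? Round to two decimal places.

12.79%

MRP (SML slope) = (10.20% − 6.68%) / (1.52 − 0.61) = 3.52% / 0.91 = 3.8681%
R_f (intercept) = 6.68% − 0.61 × 3.8681% = 4.3205%
E(R_Ashcombe) = R_f + β × MRP = 4.3205% + 2.19 × 3.8681% = 12.79%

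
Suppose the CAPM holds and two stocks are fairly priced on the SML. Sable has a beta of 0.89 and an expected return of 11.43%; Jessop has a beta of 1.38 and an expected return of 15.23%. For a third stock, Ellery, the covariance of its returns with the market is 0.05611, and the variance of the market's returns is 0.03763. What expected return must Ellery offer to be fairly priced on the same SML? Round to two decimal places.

MRP = (15.23% − 11.43%) / (1.38 − 0.89) = 7.7551%
R_f = 11.43% − 0.89 × 7.7551% = 4.5280%
β_Ellery = Cov / Var(R_m) = 0.05611 / 0.03763 = 1.4911
E(R_Ellery) = R_f + β × MRP = 4.5280% + 1.4911 × 7.7551% = 16.09%

16.09%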